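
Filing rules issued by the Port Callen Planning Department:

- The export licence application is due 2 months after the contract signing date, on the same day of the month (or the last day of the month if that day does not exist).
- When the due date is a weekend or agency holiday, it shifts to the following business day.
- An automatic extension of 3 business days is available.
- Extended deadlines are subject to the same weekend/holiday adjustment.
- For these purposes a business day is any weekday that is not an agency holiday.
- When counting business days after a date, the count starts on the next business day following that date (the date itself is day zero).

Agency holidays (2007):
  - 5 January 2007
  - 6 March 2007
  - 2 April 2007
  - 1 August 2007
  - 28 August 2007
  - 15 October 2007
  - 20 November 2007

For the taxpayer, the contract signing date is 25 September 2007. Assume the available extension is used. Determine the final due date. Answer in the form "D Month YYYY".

29 November 2007

2 months from 25 September 2007 is 25 November 2007.
25 November 2007 is a Sunday; the next business day is 26 November 2007 (Monday).
Applying the 3-business-day extension: 3 business days after 26 November 2007 is 29 November 2007.
29 November 2007 (Thursday) is already a business day.
Final deadline: 29 November 2007.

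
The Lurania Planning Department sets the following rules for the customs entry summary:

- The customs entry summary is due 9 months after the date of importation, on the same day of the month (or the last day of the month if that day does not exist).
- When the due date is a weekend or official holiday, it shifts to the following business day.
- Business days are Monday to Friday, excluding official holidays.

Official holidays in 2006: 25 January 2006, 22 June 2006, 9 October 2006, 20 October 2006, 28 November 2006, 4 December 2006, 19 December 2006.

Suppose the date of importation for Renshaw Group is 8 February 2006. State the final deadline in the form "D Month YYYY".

8 November 2006

9 months after 8 February 2006, on the same day of the month, is 8 November 2006.
8 November 2006 (Wednesday) is already a business day.
So the filing is due 8 November 2006.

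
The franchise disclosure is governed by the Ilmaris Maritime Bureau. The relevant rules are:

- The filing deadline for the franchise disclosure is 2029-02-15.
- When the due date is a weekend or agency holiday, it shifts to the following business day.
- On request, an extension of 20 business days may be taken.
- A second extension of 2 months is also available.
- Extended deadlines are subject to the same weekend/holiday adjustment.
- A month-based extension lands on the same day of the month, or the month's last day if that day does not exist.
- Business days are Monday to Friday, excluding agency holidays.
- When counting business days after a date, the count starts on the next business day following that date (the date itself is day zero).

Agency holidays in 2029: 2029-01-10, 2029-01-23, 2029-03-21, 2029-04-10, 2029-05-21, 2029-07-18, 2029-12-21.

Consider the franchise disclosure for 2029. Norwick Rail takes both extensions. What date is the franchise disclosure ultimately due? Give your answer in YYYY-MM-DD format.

2029-05-15

Start from the fixed due date, 2029-02-15.
Since 2029-02-15 is a Thursday and not a holiday, the date is unchanged.
Counting 20 further business days from 2029-02-15 reaches 2029-03-15.
2029-03-15 falls on a Thursday, which is a business day, so no adjustment is needed.
Add 2 months to 2029-03-15: 2029-05-15.
2029-05-15 falls on a Tuesday, which is a business day, so no adjustment is needed.
Deadline: 2029-05-15.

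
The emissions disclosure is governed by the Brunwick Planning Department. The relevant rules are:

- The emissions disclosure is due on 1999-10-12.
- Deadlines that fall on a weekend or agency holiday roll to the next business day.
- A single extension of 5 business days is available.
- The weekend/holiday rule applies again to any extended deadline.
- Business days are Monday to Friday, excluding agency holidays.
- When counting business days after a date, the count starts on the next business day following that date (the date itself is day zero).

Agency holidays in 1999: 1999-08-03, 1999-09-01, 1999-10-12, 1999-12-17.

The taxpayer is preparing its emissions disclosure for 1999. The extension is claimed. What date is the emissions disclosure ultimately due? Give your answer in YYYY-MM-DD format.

1999-10-20

The stated deadline is 1999-10-12.
1999-10-12 falls on a listed holiday. Rolling to the next business day gives 1999-10-13, a Wednesday.
The 5-business-day extension runs from 1999-10-13 to 1999-10-20.
1999-10-20 (Wednesday) is already a business day.
Deadline: 1999-10-20.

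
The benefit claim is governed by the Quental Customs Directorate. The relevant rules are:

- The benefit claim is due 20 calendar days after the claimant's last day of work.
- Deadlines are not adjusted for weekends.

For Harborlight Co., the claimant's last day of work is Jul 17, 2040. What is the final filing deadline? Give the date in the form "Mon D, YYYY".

Aug 6, 2040

20 calendar days after Jul 17, 2040 is Aug 6, 2040.
Aug 6, 2040 falls on a Monday. The rules make no weekend/holiday allowance, so it remains Aug 6, 2040.
So the filing is due Aug 6, 2040.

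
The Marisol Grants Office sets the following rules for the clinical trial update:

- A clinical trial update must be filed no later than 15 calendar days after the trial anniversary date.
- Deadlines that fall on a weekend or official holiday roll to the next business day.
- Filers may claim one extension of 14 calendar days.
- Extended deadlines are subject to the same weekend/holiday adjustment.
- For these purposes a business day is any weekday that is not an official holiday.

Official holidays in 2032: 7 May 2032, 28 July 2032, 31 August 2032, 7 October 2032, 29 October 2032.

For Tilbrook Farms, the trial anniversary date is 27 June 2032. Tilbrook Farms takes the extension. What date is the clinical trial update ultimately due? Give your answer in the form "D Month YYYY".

26 July 2032

15 calendar days after 27 June 2032 is 12 July 2032.
12 July 2032 (Monday) is already a business day.
Applying the 14-calendar-day extension: 12 July 2032 + 14 days = 26 July 2032.
26 July 2032 (Monday) is already a business day.
So the filing is due 26 July 2032.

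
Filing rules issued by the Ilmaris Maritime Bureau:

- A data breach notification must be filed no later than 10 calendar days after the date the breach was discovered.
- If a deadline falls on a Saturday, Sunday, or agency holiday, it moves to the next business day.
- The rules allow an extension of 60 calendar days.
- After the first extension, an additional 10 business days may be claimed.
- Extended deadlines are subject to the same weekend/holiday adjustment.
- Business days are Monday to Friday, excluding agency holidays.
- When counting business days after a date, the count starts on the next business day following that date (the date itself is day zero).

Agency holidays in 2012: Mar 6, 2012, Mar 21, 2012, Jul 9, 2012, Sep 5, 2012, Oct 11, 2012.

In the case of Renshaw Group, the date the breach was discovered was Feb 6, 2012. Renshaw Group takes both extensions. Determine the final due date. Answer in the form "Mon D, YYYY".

Apr 30, 2012

Adding 10 calendar days to Feb 6, 2012 gives Feb 16, 2012.
Feb 16, 2012 falls on a Thursday, which is a business day, so no adjustment is needed.
Add the 60 calendar-day extension to Feb 16, 2012: Apr 16, 2012.
Since Apr 16, 2012 is a Monday and not a holiday, the date is unchanged.
Applying the 10-business-day extension: 10 business days after Apr 16, 2012 is Apr 30, 2012.
Apr 30, 2012 is a Monday and not a listed holiday, so it stands.
Final deadline: Apr 30, 2012.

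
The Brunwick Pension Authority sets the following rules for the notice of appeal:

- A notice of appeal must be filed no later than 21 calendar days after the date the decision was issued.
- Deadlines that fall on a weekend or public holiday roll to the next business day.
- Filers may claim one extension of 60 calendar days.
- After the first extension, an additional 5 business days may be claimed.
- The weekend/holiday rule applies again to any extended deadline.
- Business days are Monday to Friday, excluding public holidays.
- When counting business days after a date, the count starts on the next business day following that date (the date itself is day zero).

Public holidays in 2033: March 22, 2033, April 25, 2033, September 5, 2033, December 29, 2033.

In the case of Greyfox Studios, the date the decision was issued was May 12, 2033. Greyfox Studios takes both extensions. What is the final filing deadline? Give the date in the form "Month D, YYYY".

August 8, 2033

Adding 21 calendar days to May 12, 2033 gives June 2, 2033.
June 2, 2033 falls on a Thursday, which is a business day, so no adjustment is needed.
The 60-calendar-day extension moves the deadline from June 2, 2033 to August 1, 2033.
August 1, 2033 is a Monday and not a listed holiday, so it stands.
The 5-business-day extension runs from August 1, 2033 to August 8, 2033.
August 8, 2033 (Monday) is already a business day.
Deadline: August 8, 2033.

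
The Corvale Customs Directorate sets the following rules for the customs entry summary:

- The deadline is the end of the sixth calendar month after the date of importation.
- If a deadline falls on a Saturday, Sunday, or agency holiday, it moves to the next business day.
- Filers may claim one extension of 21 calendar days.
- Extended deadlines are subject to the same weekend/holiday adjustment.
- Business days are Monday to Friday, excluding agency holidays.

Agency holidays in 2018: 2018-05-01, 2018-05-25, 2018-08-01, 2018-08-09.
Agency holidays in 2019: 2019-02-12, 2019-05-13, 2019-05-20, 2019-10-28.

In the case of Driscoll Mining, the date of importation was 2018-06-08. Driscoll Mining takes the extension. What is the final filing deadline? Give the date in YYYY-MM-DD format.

6 months after 2018-06-08 falls in December 2018; the last day of that month is 2018-12-31.
2018-12-31 is a Monday and not a listed holiday, so it stands.
The 21-calendar-day extension moves the deadline from 2018-12-31 to 2019-01-21.
2019-01-21 falls on a Monday, which is a business day, so no adjustment is needed.
Deadline: 2019-01-21.

2019-01-21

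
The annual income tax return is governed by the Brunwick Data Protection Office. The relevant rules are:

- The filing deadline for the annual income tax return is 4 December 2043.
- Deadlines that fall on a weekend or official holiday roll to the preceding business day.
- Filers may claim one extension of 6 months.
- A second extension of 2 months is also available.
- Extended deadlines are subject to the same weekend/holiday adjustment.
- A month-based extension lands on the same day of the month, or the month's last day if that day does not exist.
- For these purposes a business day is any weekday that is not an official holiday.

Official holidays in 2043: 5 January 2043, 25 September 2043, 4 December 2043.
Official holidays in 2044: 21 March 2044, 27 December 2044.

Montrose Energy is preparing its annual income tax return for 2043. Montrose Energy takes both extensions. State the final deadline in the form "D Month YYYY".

The statutory due date is 4 December 2043.
Because 4 December 2043 is a listed holiday, the deadline becomes 3 December 2043 (Thursday).
Applying the 6 months extension: 6 months after 3 December 2043 is 3 June 2044.
3 June 2044 is a Friday and not a listed holiday, so it stands.
Applying the 2 months extension: 2 months after 3 June 2044 is 3 August 2044.
3 August 2044 is a Wednesday and not a listed holiday, so it stands.
The final due date is 3 August 2044.

3 August 2044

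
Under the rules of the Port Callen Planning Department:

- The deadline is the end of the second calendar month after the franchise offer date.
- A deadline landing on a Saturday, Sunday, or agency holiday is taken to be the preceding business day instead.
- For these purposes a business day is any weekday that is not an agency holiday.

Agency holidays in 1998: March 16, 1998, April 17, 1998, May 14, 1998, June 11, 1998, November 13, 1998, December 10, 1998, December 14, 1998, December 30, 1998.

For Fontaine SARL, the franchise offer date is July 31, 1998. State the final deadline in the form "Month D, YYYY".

The second month after July 31, 1998 is September 1998, whose last day is September 30, 1998.
September 30, 1998 is a Wednesday and not a listed holiday, so it stands.
The final due date is September 30, 1998.

September 30, 1998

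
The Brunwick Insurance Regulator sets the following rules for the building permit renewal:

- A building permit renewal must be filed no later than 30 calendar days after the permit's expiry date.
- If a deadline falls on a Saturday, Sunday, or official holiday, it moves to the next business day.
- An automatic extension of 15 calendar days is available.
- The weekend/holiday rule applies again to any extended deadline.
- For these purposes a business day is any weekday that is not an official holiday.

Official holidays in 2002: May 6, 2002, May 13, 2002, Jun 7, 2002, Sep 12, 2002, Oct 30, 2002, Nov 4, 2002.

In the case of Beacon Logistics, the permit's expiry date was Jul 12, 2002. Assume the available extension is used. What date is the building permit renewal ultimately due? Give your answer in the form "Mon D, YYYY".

Aug 27, 2002

30 calendar days after Jul 12, 2002 is Aug 11, 2002.
Aug 11, 2002 falls on a Sunday. Rolling to the next business day gives Aug 12, 2002, a Monday.
The 15-calendar-day extension moves the deadline from Aug 12, 2002 to Aug 27, 2002.
Since Aug 27, 2002 is a Tuesday and not a holiday, the date is unchanged.
Deadline: Aug 27, 2002.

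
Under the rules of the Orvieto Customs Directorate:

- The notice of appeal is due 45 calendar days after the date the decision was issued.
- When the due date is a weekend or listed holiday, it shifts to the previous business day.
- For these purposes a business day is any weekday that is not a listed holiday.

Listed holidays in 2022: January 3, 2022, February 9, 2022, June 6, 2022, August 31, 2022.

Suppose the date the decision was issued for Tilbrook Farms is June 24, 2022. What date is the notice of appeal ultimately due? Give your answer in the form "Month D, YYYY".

August 8, 2022

Trigger date June 24, 2022 + 45 calendar days = August 8, 2022.
August 8, 2022 is a Monday and not a listed holiday, so it stands.
Deadline: August 8, 2022.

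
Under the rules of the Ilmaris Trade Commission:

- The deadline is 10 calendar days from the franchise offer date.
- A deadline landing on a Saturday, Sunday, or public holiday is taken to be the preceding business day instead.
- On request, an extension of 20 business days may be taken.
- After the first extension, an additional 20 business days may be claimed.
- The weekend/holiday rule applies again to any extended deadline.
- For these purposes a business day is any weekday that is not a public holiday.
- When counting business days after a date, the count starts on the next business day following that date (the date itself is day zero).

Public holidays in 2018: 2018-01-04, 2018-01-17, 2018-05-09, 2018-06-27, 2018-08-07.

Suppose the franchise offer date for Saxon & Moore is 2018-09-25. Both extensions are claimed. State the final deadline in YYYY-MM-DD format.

10 calendar days after 2018-09-25 is 2018-10-05.
2018-10-05 falls on a Friday, which is a business day, so no adjustment is needed.
Counting 20 further business days from 2018-10-05 reaches 2018-11-02.
2018-11-02 (Friday) is already a business day.
Applying the 20-business-day extension: 20 business days after 2018-11-02 is 2018-11-30.
2018-11-30 falls on a Friday, which is a business day, so no adjustment is needed.
So the filing is due 2018-11-30.

2018-11-30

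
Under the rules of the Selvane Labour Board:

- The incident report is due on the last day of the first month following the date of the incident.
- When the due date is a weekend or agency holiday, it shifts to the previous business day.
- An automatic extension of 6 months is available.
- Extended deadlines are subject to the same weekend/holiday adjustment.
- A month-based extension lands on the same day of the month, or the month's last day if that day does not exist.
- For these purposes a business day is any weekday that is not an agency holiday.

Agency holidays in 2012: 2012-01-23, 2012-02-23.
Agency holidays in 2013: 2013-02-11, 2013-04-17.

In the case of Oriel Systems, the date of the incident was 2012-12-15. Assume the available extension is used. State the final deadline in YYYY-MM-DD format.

2013-07-31

1 month after 2012-12-15 falls in January 2013; the last day of that month is 2013-01-31.
2013-01-31 (Thursday) is already a business day.
The 6 months extension carries 2013-01-31 to 2013-07-31.
2013-07-31 (Wednesday) is already a business day.
The final due date is 2013-07-31.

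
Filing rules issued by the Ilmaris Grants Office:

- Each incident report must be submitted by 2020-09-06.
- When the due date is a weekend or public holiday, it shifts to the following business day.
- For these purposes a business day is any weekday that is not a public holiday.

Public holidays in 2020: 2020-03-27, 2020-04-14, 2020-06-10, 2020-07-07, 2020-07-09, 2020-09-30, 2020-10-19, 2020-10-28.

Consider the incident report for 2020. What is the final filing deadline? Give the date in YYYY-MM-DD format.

2020-09-07

Start from the fixed due date, 2020-09-06.
2020-09-06 is a Sunday, so it moves to the next business day, 2020-09-07 (Monday).
Deadline: 2020-09-07.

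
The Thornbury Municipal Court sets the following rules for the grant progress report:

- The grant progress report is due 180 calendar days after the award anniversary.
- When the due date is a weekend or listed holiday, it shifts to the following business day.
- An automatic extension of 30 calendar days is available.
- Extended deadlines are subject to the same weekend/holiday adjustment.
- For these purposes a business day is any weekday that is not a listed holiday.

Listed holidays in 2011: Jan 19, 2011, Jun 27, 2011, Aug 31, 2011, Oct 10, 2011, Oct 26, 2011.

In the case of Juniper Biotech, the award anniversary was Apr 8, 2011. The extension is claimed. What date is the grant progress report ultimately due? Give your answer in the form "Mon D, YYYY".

180 calendar days after Apr 8, 2011 is Oct 5, 2011.
Oct 5, 2011 falls on a Wednesday, which is a business day, so no adjustment is needed.
The 30-calendar-day extension moves the deadline from Oct 5, 2011 to Nov 4, 2011.
Nov 4, 2011 falls on a Friday, which is a business day, so no adjustment is needed.
So the filing is due Nov 4, 2011.

Nov 4, 2011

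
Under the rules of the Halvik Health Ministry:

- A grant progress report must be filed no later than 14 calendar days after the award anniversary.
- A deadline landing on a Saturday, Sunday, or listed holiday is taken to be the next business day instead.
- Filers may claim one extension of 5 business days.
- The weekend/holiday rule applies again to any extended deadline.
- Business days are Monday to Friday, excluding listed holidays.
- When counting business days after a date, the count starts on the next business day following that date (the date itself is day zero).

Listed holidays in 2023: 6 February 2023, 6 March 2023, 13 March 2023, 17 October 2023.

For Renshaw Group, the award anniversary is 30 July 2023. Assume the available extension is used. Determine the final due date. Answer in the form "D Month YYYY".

21 August 2023

14 calendar days after 30 July 2023 is 13 August 2023.
13 August 2023 falls on a Sunday. Rolling to the next business day gives 14 August 2023, a Monday.
Applying the 5-business-day extension: 5 business days after 14 August 2023 is 21 August 2023.
21 August 2023 (Monday) is already a business day.
Deadline: 21 August 2023.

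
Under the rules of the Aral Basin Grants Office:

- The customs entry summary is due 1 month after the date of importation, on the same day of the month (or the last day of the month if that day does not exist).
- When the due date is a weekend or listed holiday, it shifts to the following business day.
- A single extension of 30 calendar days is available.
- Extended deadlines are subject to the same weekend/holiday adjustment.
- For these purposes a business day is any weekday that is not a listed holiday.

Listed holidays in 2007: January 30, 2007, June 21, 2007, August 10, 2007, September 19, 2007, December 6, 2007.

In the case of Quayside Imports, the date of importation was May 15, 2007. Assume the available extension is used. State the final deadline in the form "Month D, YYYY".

July 16, 2007

1 month from May 15, 2007 is June 15, 2007.
Since June 15, 2007 is a Friday and not a holiday, the date is unchanged.
The 30-calendar-day extension moves the deadline from June 15, 2007 to July 15, 2007.
July 15, 2007 is a Sunday, so it moves to the next business day, July 16, 2007 (Monday).
Deadline: July 16, 2007.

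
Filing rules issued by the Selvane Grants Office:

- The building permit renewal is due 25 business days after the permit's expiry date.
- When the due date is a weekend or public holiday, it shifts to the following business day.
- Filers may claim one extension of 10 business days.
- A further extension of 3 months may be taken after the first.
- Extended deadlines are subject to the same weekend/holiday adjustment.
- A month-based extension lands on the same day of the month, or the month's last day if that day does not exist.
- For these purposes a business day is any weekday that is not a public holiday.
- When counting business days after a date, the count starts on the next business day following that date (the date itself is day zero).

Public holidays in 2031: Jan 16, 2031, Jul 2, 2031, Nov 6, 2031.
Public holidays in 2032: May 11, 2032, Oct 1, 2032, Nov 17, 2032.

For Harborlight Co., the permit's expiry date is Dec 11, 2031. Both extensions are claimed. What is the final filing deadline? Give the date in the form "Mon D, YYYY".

Apr 29, 2032

Starting the day after Dec 11, 2031 and counting 25 business days lands on Jan 15, 2032.
Jan 15, 2032 (Thursday) is already a business day.
Applying the 10-business-day extension: 10 business days after Jan 15, 2032 is Jan 29, 2032.
Since Jan 29, 2032 is a Thursday and not a holiday, the date is unchanged.
Add 3 months to Jan 29, 2032: Apr 29, 2032.
Apr 29, 2032 is a Thursday and not a listed holiday, so it stands.
Final deadline: Apr 29, 2032.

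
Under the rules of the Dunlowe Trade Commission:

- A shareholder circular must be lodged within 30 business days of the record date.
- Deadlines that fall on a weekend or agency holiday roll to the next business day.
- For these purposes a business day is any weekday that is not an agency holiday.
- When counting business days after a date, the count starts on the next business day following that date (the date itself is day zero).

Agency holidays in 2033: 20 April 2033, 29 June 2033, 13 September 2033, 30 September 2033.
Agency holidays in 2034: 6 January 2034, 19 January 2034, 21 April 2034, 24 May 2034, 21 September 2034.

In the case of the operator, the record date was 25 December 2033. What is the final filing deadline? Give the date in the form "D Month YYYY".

7 February 2034

30 business days after 25 December 2033, excluding weekends and holidays, is 7 February 2034.
7 February 2034 falls on a Tuesday, which is a business day, so no adjustment is needed.
Deadline: 7 February 2034.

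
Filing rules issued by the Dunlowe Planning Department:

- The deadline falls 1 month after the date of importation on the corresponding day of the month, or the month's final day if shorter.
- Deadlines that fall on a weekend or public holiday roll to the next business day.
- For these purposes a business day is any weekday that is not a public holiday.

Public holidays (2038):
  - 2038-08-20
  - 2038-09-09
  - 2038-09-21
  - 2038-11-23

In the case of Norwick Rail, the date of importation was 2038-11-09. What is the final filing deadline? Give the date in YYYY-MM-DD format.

1 month after 2038-11-09, on the same day of the month, is 2038-12-09.
Since 2038-12-09 is a Thursday and not a holiday, the date is unchanged.
The final due date is 2038-12-09.

2038-12-09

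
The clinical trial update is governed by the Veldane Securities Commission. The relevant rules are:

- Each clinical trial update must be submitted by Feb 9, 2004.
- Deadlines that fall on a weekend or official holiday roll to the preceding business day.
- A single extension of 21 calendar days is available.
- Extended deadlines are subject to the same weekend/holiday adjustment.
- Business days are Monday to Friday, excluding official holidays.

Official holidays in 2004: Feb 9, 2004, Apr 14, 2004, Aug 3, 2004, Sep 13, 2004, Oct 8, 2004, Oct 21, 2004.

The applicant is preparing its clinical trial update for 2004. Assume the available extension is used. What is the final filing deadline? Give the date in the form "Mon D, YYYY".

Feb 27, 2004

The statutory due date is Feb 9, 2004.
Feb 9, 2004 is a listed holiday, so it moves to the preceding business day, Feb 6, 2004 (Friday).
Applying the 21-calendar-day extension: Feb 6, 2004 + 21 days = Feb 27, 2004.
Feb 27, 2004 is a Friday and not a listed holiday, so it stands.
So the filing is due Feb 27, 2004.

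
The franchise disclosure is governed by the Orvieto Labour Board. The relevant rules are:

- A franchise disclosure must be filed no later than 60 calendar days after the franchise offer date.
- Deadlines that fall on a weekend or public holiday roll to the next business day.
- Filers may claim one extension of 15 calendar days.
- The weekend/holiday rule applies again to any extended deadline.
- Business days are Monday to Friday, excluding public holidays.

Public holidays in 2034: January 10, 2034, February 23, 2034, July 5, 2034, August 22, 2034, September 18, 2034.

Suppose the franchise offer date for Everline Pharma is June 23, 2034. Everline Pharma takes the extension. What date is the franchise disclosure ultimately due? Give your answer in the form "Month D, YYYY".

September 7, 2034

From June 23, 2034, 60 calendar days later is August 22, 2034.
August 22, 2034 is a listed holiday, so it moves to the next business day, August 23, 2034 (Wednesday).
With the 15-day extension, August 23, 2034 becomes September 7, 2034.
September 7, 2034 falls on a Thursday, which is a business day, so no adjustment is needed.
Deadline: September 7, 2034.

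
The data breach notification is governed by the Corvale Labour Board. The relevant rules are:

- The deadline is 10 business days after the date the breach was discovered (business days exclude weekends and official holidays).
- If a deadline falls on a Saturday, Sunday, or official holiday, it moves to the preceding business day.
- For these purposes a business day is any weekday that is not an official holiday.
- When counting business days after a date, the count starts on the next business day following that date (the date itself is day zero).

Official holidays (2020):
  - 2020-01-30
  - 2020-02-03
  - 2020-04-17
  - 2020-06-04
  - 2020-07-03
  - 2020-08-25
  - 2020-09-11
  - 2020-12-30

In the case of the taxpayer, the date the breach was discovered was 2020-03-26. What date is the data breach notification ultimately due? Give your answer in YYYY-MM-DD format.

2020-04-09

Counting 10 business days after 2020-03-26 (skipping weekends and listed holidays) reaches 2020-04-09.
Since 2020-04-09 is a Thursday and not a holiday, the date is unchanged.
The final due date is 2020-04-09.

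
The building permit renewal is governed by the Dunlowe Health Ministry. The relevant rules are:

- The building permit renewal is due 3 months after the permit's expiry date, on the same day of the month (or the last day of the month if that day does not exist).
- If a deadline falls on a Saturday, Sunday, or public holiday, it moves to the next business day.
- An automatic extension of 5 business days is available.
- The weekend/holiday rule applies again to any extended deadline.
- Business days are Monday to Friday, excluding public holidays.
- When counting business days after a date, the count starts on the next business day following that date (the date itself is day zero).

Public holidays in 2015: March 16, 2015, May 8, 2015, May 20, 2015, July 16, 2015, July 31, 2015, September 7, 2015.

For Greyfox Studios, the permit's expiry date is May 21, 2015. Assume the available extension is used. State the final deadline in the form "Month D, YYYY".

Moving 3 months forward from May 21, 2015 on the corresponding day gives August 21, 2015.
Since August 21, 2015 is a Friday and not a holiday, the date is unchanged.
Applying the 5-business-day extension: 5 business days after August 21, 2015 is August 28, 2015.
August 28, 2015 falls on a Friday, which is a business day, so no adjustment is needed.
Deadline: August 28, 2015.

August 28, 2015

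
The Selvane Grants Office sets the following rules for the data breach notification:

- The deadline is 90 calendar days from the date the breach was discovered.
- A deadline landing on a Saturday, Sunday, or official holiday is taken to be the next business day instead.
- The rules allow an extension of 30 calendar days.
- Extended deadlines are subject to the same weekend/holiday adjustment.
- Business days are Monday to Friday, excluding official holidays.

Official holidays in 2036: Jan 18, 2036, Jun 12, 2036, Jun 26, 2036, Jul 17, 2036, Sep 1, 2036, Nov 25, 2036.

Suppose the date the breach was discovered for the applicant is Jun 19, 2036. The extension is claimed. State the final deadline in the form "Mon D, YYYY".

Oct 17, 2036

Trigger date Jun 19, 2036 + 90 calendar days = Sep 17, 2036.
Since Sep 17, 2036 is a Wednesday and not a holiday, the date is unchanged.
Add the 30 calendar-day extension to Sep 17, 2036: Oct 17, 2036.
Oct 17, 2036 falls on a Friday, which is a business day, so no adjustment is needed.
Final deadline: Oct 17, 2036.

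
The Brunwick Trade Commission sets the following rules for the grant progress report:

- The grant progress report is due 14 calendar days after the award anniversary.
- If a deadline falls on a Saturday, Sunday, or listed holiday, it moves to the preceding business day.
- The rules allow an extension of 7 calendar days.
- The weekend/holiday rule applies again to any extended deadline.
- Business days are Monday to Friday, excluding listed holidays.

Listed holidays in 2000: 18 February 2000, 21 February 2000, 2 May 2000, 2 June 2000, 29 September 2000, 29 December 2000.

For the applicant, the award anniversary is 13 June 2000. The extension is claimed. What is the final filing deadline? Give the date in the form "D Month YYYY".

4 July 2000

Trigger date 13 June 2000 + 14 calendar days = 27 June 2000.
27 June 2000 falls on a Tuesday, which is a business day, so no adjustment is needed.
The 7-calendar-day extension moves the deadline from 27 June 2000 to 4 July 2000.
Since 4 July 2000 is a Tuesday and not a holiday, the date is unchanged.
The final due date is 4 July 2000.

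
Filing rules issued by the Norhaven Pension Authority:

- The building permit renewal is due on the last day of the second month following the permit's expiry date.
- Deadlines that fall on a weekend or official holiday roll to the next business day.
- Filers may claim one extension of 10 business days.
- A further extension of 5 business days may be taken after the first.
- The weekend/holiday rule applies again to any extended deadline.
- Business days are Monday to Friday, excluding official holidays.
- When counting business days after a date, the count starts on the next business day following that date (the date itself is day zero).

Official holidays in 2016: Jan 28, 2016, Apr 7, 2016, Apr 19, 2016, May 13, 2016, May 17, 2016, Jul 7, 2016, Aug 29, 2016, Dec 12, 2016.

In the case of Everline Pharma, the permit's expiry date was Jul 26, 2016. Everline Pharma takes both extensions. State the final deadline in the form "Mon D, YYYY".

Oct 21, 2016

2 months after Jul 26, 2016 falls in September 2016; the last day of that month is Sep 30, 2016.
Since Sep 30, 2016 is a Friday and not a holiday, the date is unchanged.
Applying the 10-business-day extension: 10 business days after Sep 30, 2016 is Oct 14, 2016.
Oct 14, 2016 is a Friday and not a listed holiday, so it stands.
Applying the 5-business-day extension: 5 business days after Oct 14, 2016 is Oct 21, 2016.
Oct 21, 2016 (Friday) is already a business day.
The final due date is Oct 21, 2016.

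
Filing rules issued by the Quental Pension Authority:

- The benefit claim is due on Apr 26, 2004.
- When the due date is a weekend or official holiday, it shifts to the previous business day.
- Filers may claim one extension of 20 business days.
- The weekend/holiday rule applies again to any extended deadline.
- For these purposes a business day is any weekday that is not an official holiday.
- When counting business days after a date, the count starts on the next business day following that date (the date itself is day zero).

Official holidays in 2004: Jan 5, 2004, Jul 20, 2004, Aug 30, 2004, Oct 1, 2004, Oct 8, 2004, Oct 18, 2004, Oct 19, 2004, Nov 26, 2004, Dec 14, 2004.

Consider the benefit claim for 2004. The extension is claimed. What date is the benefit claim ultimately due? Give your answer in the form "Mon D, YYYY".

The statutory due date is Apr 26, 2004.
Apr 26, 2004 (Monday) is already a business day.
The 20-business-day extension runs from Apr 26, 2004 to May 24, 2004.
May 24, 2004 is a Monday and not a listed holiday, so it stands.
Deadline: May 24, 2004.

May 24, 2004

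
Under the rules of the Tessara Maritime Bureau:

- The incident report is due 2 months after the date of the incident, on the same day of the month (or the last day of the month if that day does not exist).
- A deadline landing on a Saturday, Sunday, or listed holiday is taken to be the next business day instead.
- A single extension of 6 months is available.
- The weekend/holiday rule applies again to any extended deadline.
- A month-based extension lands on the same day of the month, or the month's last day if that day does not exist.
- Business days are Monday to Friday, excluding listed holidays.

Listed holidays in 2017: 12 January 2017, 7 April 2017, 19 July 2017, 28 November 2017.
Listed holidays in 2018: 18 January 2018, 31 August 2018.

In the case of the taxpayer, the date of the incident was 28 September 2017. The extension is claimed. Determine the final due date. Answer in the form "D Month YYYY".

2 months after 28 September 2017, on the same day of the month, is 28 November 2017.
Because 28 November 2017 is a listed holiday, the deadline becomes 29 November 2017 (Wednesday).
The 6 months extension carries 29 November 2017 to 29 May 2018.
Since 29 May 2018 is a Tuesday and not a holiday, the date is unchanged.
Deadline: 29 May 2018.

29 May 2018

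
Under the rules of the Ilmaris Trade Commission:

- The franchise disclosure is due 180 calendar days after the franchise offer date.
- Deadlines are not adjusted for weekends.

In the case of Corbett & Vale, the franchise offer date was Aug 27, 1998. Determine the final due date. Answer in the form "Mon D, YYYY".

Feb 23, 1999

Trigger date Aug 27, 1998 + 180 calendar days = Feb 23, 1999.
Feb 23, 1999 is a Tuesday; no weekend or holiday adjustment applies.
The final due date is Feb 23, 1999.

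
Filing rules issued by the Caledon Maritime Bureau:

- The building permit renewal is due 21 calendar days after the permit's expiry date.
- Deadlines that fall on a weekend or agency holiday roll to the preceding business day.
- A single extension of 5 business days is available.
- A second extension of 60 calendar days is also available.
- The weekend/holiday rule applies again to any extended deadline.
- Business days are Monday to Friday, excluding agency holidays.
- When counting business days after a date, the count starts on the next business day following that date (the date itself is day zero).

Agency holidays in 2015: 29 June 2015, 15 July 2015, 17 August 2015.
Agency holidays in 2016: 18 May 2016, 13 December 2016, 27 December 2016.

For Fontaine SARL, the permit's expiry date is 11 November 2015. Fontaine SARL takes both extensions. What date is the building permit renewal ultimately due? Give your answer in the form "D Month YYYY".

5 February 2016

21 calendar days after 11 November 2015 is 2 December 2015.
2 December 2015 (Wednesday) is already a business day.
The 5-business-day extension runs from 2 December 2015 to 9 December 2015.
9 December 2015 is a Wednesday and not a listed holiday, so it stands.
With the 60-day extension, 9 December 2015 becomes 7 February 2016.
Because 7 February 2016 is a Sunday, the deadline becomes 5 February 2016 (Friday).
The final due date is 5 February 2016.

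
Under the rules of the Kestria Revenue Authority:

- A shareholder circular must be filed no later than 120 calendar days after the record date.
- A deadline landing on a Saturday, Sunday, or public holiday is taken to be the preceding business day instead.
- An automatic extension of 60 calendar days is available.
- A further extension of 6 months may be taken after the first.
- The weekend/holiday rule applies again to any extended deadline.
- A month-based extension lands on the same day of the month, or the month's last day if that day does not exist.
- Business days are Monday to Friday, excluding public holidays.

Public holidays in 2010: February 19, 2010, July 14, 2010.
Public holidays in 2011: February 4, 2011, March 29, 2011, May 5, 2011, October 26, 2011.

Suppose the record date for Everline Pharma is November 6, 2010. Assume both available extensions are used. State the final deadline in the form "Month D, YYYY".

From November 6, 2010, 120 calendar days later is March 6, 2011.
Because March 6, 2011 is a Sunday, the deadline becomes March 4, 2011 (Friday).
With the 60-day extension, March 4, 2011 becomes May 3, 2011.
May 3, 2011 is a Tuesday and not a listed holiday, so it stands.
Add 6 months to May 3, 2011: November 3, 2011.
November 3, 2011 is a Thursday and not a listed holiday, so it stands.
The final due date is November 3, 2011.

November 3, 2011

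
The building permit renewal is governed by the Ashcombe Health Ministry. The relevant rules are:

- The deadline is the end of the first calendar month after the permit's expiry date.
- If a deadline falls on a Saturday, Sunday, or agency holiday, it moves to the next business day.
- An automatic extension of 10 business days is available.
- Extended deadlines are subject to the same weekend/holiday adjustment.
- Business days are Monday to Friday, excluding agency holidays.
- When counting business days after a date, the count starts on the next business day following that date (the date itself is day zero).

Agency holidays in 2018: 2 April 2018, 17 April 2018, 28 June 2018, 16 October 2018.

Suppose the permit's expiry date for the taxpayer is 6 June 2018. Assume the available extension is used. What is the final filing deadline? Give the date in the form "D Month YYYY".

1 month after 6 June 2018 falls in July 2018; the last day of that month is 31 July 2018.
31 July 2018 is a Tuesday and not a listed holiday, so it stands.
Applying the 10-business-day extension: 10 business days after 31 July 2018 is 14 August 2018.
14 August 2018 falls on a Tuesday, which is a business day, so no adjustment is needed.
Final deadline: 14 August 2018.

14 August 2018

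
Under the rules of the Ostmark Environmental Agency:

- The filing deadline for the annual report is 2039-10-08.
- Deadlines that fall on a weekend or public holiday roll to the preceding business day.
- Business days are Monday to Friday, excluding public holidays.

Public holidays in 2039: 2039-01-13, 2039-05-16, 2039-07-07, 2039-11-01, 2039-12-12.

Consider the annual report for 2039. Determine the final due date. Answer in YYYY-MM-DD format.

Start from the fixed due date, 2039-10-08.
2039-10-08 falls on a Saturday. Rolling to the preceding business day gives 2039-10-07, a Friday.
The final due date is 2039-10-07.

2039-10-07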